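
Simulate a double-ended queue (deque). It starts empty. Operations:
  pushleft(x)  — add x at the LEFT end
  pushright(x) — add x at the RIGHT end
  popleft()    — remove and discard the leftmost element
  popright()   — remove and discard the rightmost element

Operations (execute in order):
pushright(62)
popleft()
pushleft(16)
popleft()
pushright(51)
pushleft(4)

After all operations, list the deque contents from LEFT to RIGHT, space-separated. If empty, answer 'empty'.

Answer: 4 51

Derivation:
pushright(62): [62]
popleft(): []
pushleft(16): [16]
popleft(): []
pushright(51): [51]
pushleft(4): [4, 51]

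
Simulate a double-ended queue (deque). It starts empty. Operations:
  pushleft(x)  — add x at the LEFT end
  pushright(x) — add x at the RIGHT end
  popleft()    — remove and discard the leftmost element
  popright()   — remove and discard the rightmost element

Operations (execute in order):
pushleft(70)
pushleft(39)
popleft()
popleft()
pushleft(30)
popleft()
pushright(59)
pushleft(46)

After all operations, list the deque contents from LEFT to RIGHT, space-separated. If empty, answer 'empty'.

Answer: 46 59

Derivation:
pushleft(70): [70]
pushleft(39): [39, 70]
popleft(): [70]
popleft(): []
pushleft(30): [30]
popleft(): []
pushright(59): [59]
pushleft(46): [46, 59]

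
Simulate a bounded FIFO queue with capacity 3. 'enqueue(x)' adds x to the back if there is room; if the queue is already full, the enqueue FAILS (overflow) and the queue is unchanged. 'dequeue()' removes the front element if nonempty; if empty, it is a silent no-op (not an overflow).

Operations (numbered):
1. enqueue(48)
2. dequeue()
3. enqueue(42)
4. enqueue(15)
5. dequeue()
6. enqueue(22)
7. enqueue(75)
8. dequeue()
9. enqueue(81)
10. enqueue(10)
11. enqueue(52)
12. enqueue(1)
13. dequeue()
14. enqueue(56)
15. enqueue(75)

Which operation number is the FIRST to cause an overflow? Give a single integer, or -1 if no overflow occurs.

1. enqueue(48): size=1
2. dequeue(): size=0
3. enqueue(42): size=1
4. enqueue(15): size=2
5. dequeue(): size=1
6. enqueue(22): size=2
7. enqueue(75): size=3
8. dequeue(): size=2
9. enqueue(81): size=3
10. enqueue(10): size=3=cap → OVERFLOW (fail)
11. enqueue(52): size=3=cap → OVERFLOW (fail)
12. enqueue(1): size=3=cap → OVERFLOW (fail)
13. dequeue(): size=2
14. enqueue(56): size=3
15. enqueue(75): size=3=cap → OVERFLOW (fail)

Answer: 10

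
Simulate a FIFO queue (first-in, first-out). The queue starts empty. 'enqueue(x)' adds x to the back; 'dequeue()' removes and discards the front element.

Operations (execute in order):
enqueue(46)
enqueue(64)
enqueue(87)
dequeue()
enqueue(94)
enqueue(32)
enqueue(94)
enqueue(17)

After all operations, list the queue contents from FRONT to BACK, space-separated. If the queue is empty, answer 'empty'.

Answer: 64 87 94 32 94 17

Derivation:
enqueue(46): [46]
enqueue(64): [46, 64]
enqueue(87): [46, 64, 87]
dequeue(): [64, 87]
enqueue(94): [64, 87, 94]
enqueue(32): [64, 87, 94, 32]
enqueue(94): [64, 87, 94, 32, 94]
enqueue(17): [64, 87, 94, 32, 94, 17]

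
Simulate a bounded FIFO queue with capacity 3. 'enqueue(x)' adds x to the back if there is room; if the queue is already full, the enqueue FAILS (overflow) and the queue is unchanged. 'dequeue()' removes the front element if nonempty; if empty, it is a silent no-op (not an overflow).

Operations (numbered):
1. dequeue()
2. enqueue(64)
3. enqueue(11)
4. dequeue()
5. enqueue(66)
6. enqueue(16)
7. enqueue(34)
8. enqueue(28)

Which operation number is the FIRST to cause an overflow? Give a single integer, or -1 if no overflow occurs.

1. dequeue(): empty, no-op, size=0
2. enqueue(64): size=1
3. enqueue(11): size=2
4. dequeue(): size=1
5. enqueue(66): size=2
6. enqueue(16): size=3
7. enqueue(34): size=3=cap → OVERFLOW (fail)
8. enqueue(28): size=3=cap → OVERFLOW (fail)

Answer: 7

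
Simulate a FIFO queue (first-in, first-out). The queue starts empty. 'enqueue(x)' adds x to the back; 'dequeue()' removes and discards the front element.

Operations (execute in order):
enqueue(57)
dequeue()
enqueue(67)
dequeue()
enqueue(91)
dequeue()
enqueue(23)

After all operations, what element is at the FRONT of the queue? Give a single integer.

enqueue(57): queue = [57]
dequeue(): queue = []
enqueue(67): queue = [67]
dequeue(): queue = []
enqueue(91): queue = [91]
dequeue(): queue = []
enqueue(23): queue = [23]

Answer: 23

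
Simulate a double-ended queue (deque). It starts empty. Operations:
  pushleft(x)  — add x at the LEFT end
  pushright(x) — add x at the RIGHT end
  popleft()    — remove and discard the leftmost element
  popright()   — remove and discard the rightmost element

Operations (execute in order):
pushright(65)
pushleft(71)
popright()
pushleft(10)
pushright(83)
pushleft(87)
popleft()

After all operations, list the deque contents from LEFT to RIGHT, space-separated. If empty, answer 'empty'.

Answer: 10 71 83

Derivation:
pushright(65): [65]
pushleft(71): [71, 65]
popright(): [71]
pushleft(10): [10, 71]
pushright(83): [10, 71, 83]
pushleft(87): [87, 10, 71, 83]
popleft(): [10, 71, 83]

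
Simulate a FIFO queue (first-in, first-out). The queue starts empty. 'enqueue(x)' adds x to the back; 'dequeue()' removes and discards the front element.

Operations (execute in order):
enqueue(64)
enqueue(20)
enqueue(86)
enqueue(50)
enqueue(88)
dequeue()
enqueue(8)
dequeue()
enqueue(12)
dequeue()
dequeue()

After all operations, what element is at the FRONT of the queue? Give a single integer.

enqueue(64): queue = [64]
enqueue(20): queue = [64, 20]
enqueue(86): queue = [64, 20, 86]
enqueue(50): queue = [64, 20, 86, 50]
enqueue(88): queue = [64, 20, 86, 50, 88]
dequeue(): queue = [20, 86, 50, 88]
enqueue(8): queue = [20, 86, 50, 88, 8]
dequeue(): queue = [86, 50, 88, 8]
enqueue(12): queue = [86, 50, 88, 8, 12]
dequeue(): queue = [50, 88, 8, 12]
dequeue(): queue = [88, 8, 12]

Answer: 88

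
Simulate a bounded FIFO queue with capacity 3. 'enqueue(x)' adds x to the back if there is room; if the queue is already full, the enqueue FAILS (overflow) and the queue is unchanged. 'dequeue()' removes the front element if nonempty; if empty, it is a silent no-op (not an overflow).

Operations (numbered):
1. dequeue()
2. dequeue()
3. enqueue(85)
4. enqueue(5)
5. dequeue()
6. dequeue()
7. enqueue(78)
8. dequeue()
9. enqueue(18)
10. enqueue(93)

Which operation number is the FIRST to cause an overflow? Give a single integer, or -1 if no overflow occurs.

1. dequeue(): empty, no-op, size=0
2. dequeue(): empty, no-op, size=0
3. enqueue(85): size=1
4. enqueue(5): size=2
5. dequeue(): size=1
6. dequeue(): size=0
7. enqueue(78): size=1
8. dequeue(): size=0
9. enqueue(18): size=1
10. enqueue(93): size=2

Answer: -1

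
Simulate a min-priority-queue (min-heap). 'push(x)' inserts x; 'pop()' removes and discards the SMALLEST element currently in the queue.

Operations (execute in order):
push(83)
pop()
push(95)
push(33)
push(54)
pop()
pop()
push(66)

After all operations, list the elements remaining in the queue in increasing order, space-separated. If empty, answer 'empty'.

push(83): heap contents = [83]
pop() → 83: heap contents = []
push(95): heap contents = [95]
push(33): heap contents = [33, 95]
push(54): heap contents = [33, 54, 95]
pop() → 33: heap contents = [54, 95]
pop() → 54: heap contents = [95]
push(66): heap contents = [66, 95]

Answer: 66 95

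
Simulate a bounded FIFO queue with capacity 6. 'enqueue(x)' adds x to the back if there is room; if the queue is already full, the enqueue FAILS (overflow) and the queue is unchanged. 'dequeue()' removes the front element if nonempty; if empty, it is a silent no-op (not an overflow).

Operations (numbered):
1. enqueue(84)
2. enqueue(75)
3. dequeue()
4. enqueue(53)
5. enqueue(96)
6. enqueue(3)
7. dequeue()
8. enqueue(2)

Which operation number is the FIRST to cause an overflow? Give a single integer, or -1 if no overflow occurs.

1. enqueue(84): size=1
2. enqueue(75): size=2
3. dequeue(): size=1
4. enqueue(53): size=2
5. enqueue(96): size=3
6. enqueue(3): size=4
7. dequeue(): size=3
8. enqueue(2): size=4

Answer: -1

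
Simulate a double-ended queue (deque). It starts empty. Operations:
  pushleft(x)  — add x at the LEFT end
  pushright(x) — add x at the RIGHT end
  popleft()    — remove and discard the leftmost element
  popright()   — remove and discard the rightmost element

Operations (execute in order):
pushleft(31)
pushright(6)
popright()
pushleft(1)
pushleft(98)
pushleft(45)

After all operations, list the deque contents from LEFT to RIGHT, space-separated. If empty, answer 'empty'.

pushleft(31): [31]
pushright(6): [31, 6]
popright(): [31]
pushleft(1): [1, 31]
pushleft(98): [98, 1, 31]
pushleft(45): [45, 98, 1, 31]

Answer: 45 98 1 31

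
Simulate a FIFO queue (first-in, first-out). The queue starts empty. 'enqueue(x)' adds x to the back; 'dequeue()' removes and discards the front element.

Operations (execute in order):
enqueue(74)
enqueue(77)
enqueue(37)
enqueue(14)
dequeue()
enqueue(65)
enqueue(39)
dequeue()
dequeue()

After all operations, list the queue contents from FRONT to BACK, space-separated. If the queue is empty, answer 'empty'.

enqueue(74): [74]
enqueue(77): [74, 77]
enqueue(37): [74, 77, 37]
enqueue(14): [74, 77, 37, 14]
dequeue(): [77, 37, 14]
enqueue(65): [77, 37, 14, 65]
enqueue(39): [77, 37, 14, 65, 39]
dequeue(): [37, 14, 65, 39]
dequeue(): [14, 65, 39]

Answer: 14 65 39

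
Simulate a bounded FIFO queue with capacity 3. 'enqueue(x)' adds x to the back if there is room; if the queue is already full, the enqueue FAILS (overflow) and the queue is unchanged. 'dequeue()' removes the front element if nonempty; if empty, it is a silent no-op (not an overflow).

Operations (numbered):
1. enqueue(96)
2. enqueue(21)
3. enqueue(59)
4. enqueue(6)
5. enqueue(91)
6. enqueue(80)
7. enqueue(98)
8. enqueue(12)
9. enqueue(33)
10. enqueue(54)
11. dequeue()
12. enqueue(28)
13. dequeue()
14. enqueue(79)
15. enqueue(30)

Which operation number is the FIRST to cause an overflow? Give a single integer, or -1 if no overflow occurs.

Answer: 4

Derivation:
1. enqueue(96): size=1
2. enqueue(21): size=2
3. enqueue(59): size=3
4. enqueue(6): size=3=cap → OVERFLOW (fail)
5. enqueue(91): size=3=cap → OVERFLOW (fail)
6. enqueue(80): size=3=cap → OVERFLOW (fail)
7. enqueue(98): size=3=cap → OVERFLOW (fail)
8. enqueue(12): size=3=cap → OVERFLOW (fail)
9. enqueue(33): size=3=cap → OVERFLOW (fail)
10. enqueue(54): size=3=cap → OVERFLOW (fail)
11. dequeue(): size=2
12. enqueue(28): size=3
13. dequeue(): size=2
14. enqueue(79): size=3
15. enqueue(30): size=3=cap → OVERFLOW (fail)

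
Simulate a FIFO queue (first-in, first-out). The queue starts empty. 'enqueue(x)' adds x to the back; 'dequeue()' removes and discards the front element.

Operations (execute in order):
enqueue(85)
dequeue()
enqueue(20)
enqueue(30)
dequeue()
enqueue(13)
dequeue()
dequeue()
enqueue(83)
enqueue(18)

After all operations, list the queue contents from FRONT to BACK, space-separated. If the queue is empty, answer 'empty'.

Answer: 83 18

Derivation:
enqueue(85): [85]
dequeue(): []
enqueue(20): [20]
enqueue(30): [20, 30]
dequeue(): [30]
enqueue(13): [30, 13]
dequeue(): [13]
dequeue(): []
enqueue(83): [83]
enqueue(18): [83, 18]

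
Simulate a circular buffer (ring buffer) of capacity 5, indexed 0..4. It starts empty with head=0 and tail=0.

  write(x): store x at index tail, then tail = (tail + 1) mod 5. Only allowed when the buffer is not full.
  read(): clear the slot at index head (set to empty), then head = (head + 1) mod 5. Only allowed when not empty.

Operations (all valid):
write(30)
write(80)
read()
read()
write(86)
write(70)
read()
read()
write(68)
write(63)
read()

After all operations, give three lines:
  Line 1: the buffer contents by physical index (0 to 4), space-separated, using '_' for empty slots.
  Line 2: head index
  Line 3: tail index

write(30): buf=[30 _ _ _ _], head=0, tail=1, size=1
write(80): buf=[30 80 _ _ _], head=0, tail=2, size=2
read(): buf=[_ 80 _ _ _], head=1, tail=2, size=1
read(): buf=[_ _ _ _ _], head=2, tail=2, size=0
write(86): buf=[_ _ 86 _ _], head=2, tail=3, size=1
write(70): buf=[_ _ 86 70 _], head=2, tail=4, size=2
read(): buf=[_ _ _ 70 _], head=3, tail=4, size=1
read(): buf=[_ _ _ _ _], head=4, tail=4, size=0
write(68): buf=[_ _ _ _ 68], head=4, tail=0, size=1
write(63): buf=[63 _ _ _ 68], head=4, tail=1, size=2
read(): buf=[63 _ _ _ _], head=0, tail=1, size=1

Answer: 63 _ _ _ _
0
1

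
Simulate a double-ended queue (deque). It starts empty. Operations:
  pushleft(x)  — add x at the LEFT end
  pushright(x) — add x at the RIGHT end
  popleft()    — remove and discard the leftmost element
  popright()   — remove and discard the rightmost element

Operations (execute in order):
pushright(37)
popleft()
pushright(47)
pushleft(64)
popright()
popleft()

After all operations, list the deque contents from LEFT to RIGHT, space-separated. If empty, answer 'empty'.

Answer: empty

Derivation:
pushright(37): [37]
popleft(): []
pushright(47): [47]
pushleft(64): [64, 47]
popright(): [64]
popleft(): []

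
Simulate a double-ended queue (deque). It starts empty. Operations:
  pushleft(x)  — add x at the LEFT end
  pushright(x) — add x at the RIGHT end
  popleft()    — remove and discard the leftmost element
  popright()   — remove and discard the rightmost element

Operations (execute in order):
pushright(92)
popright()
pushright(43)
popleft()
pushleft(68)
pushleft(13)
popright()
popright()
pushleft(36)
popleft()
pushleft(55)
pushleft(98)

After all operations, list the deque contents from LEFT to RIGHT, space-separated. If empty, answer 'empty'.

Answer: 98 55

Derivation:
pushright(92): [92]
popright(): []
pushright(43): [43]
popleft(): []
pushleft(68): [68]
pushleft(13): [13, 68]
popright(): [13]
popright(): []
pushleft(36): [36]
popleft(): []
pushleft(55): [55]
pushleft(98): [98, 55]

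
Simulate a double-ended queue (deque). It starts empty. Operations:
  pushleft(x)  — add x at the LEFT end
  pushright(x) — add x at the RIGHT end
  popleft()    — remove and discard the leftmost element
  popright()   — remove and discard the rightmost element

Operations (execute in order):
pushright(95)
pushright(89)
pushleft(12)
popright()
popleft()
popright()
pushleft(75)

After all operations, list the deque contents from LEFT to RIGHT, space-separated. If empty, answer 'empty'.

Answer: 75

Derivation:
pushright(95): [95]
pushright(89): [95, 89]
pushleft(12): [12, 95, 89]
popright(): [12, 95]
popleft(): [95]
popright(): []
pushleft(75): [75]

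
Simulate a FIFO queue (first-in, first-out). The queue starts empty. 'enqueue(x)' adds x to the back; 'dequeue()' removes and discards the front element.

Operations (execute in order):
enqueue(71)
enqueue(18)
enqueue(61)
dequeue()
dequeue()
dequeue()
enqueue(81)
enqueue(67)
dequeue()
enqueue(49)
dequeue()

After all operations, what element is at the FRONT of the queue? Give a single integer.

Answer: 49

Derivation:
enqueue(71): queue = [71]
enqueue(18): queue = [71, 18]
enqueue(61): queue = [71, 18, 61]
dequeue(): queue = [18, 61]
dequeue(): queue = [61]
dequeue(): queue = []
enqueue(81): queue = [81]
enqueue(67): queue = [81, 67]
dequeue(): queue = [67]
enqueue(49): queue = [67, 49]
dequeue(): queue = [49]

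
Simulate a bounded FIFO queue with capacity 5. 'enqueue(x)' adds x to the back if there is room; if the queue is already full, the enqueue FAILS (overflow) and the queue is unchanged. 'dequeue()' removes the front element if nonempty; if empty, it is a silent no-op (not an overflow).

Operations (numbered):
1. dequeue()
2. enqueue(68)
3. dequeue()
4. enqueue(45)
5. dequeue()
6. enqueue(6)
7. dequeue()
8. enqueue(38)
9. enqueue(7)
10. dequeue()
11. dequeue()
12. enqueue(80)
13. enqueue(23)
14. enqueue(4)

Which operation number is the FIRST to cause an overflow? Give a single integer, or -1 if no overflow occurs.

1. dequeue(): empty, no-op, size=0
2. enqueue(68): size=1
3. dequeue(): size=0
4. enqueue(45): size=1
5. dequeue(): size=0
6. enqueue(6): size=1
7. dequeue(): size=0
8. enqueue(38): size=1
9. enqueue(7): size=2
10. dequeue(): size=1
11. dequeue(): size=0
12. enqueue(80): size=1
13. enqueue(23): size=2
14. enqueue(4): size=3

Answer: -1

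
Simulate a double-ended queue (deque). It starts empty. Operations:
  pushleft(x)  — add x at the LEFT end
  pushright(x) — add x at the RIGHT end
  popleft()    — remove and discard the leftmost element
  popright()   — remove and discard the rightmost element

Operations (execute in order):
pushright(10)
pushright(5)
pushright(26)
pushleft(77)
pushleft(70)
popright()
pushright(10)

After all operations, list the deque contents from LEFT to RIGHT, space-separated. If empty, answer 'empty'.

Answer: 70 77 10 5 10

Derivation:
pushright(10): [10]
pushright(5): [10, 5]
pushright(26): [10, 5, 26]
pushleft(77): [77, 10, 5, 26]
pushleft(70): [70, 77, 10, 5, 26]
popright(): [70, 77, 10, 5]
pushright(10): [70, 77, 10, 5, 10]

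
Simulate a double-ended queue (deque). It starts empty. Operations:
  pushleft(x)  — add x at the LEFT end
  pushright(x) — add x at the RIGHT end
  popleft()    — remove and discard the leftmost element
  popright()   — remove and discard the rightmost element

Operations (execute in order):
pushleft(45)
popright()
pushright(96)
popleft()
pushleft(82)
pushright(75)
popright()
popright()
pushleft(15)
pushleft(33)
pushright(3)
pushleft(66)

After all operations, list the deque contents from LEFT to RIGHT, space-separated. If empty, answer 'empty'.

pushleft(45): [45]
popright(): []
pushright(96): [96]
popleft(): []
pushleft(82): [82]
pushright(75): [82, 75]
popright(): [82]
popright(): []
pushleft(15): [15]
pushleft(33): [33, 15]
pushright(3): [33, 15, 3]
pushleft(66): [66, 33, 15, 3]

Answer: 66 33 15 3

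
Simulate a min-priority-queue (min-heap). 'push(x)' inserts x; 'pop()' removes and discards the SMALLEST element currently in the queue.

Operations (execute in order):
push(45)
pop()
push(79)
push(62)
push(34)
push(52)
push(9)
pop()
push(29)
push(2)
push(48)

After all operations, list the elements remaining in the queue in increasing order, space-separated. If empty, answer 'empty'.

push(45): heap contents = [45]
pop() → 45: heap contents = []
push(79): heap contents = [79]
push(62): heap contents = [62, 79]
push(34): heap contents = [34, 62, 79]
push(52): heap contents = [34, 52, 62, 79]
push(9): heap contents = [9, 34, 52, 62, 79]
pop() → 9: heap contents = [34, 52, 62, 79]
push(29): heap contents = [29, 34, 52, 62, 79]
push(2): heap contents = [2, 29, 34, 52, 62, 79]
push(48): heap contents = [2, 29, 34, 48, 52, 62, 79]

Answer: 2 29 34 48 52 62 79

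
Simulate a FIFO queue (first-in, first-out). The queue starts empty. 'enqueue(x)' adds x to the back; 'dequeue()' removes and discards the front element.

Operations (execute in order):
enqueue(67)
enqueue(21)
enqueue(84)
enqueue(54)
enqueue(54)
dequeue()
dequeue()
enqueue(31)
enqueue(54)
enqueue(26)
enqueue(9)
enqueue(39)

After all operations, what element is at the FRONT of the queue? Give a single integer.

enqueue(67): queue = [67]
enqueue(21): queue = [67, 21]
enqueue(84): queue = [67, 21, 84]
enqueue(54): queue = [67, 21, 84, 54]
enqueue(54): queue = [67, 21, 84, 54, 54]
dequeue(): queue = [21, 84, 54, 54]
dequeue(): queue = [84, 54, 54]
enqueue(31): queue = [84, 54, 54, 31]
enqueue(54): queue = [84, 54, 54, 31, 54]
enqueue(26): queue = [84, 54, 54, 31, 54, 26]
enqueue(9): queue = [84, 54, 54, 31, 54, 26, 9]
enqueue(39): queue = [84, 54, 54, 31, 54, 26, 9, 39]

Answer: 84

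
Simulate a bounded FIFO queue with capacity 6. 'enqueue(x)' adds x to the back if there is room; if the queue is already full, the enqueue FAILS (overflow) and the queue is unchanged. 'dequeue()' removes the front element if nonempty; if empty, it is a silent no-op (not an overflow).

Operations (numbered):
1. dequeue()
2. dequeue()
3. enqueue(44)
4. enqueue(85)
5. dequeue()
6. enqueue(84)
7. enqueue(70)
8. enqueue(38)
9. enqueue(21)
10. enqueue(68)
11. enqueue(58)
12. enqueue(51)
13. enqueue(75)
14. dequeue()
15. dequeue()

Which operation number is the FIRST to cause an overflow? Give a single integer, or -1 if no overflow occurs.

1. dequeue(): empty, no-op, size=0
2. dequeue(): empty, no-op, size=0
3. enqueue(44): size=1
4. enqueue(85): size=2
5. dequeue(): size=1
6. enqueue(84): size=2
7. enqueue(70): size=3
8. enqueue(38): size=4
9. enqueue(21): size=5
10. enqueue(68): size=6
11. enqueue(58): size=6=cap → OVERFLOW (fail)
12. enqueue(51): size=6=cap → OVERFLOW (fail)
13. enqueue(75): size=6=cap → OVERFLOW (fail)
14. dequeue(): size=5
15. dequeue(): size=4

Answer: 11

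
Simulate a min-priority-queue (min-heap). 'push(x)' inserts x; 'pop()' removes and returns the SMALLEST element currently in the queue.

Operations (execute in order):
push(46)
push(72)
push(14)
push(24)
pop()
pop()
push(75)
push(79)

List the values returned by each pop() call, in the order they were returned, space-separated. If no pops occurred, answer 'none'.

Answer: 14 24

Derivation:
push(46): heap contents = [46]
push(72): heap contents = [46, 72]
push(14): heap contents = [14, 46, 72]
push(24): heap contents = [14, 24, 46, 72]
pop() → 14: heap contents = [24, 46, 72]
pop() → 24: heap contents = [46, 72]
push(75): heap contents = [46, 72, 75]
push(79): heap contents = [46, 72, 75, 79]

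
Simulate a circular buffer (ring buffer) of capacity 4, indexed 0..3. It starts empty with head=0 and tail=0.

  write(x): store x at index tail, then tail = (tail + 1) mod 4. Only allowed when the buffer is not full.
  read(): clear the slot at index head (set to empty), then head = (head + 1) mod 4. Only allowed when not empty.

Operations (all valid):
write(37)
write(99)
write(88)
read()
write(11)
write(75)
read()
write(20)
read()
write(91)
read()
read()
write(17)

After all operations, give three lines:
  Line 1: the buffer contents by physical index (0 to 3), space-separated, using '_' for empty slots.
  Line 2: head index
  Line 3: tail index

write(37): buf=[37 _ _ _], head=0, tail=1, size=1
write(99): buf=[37 99 _ _], head=0, tail=2, size=2
write(88): buf=[37 99 88 _], head=0, tail=3, size=3
read(): buf=[_ 99 88 _], head=1, tail=3, size=2
write(11): buf=[_ 99 88 11], head=1, tail=0, size=3
write(75): buf=[75 99 88 11], head=1, tail=1, size=4
read(): buf=[75 _ 88 11], head=2, tail=1, size=3
write(20): buf=[75 20 88 11], head=2, tail=2, size=4
read(): buf=[75 20 _ 11], head=3, tail=2, size=3
write(91): buf=[75 20 91 11], head=3, tail=3, size=4
read(): buf=[75 20 91 _], head=0, tail=3, size=3
read(): buf=[_ 20 91 _], head=1, tail=3, size=2
write(17): buf=[_ 20 91 17], head=1, tail=0, size=3

Answer: _ 20 91 17
1
0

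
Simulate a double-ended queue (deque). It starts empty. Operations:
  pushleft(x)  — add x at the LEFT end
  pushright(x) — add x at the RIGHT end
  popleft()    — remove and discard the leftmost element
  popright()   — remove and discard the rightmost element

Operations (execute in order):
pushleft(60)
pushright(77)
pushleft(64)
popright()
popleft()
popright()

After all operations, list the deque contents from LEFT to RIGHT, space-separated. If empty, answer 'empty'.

Answer: empty

Derivation:
pushleft(60): [60]
pushright(77): [60, 77]
pushleft(64): [64, 60, 77]
popright(): [64, 60]
popleft(): [60]
popright(): []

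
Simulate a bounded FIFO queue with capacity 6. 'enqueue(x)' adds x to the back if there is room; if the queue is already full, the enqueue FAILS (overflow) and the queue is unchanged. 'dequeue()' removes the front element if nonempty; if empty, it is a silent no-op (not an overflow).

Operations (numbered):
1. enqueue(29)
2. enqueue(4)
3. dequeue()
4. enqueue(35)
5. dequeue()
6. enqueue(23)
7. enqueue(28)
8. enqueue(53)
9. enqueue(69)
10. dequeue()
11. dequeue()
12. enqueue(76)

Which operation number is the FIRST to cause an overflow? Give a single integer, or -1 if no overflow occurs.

1. enqueue(29): size=1
2. enqueue(4): size=2
3. dequeue(): size=1
4. enqueue(35): size=2
5. dequeue(): size=1
6. enqueue(23): size=2
7. enqueue(28): size=3
8. enqueue(53): size=4
9. enqueue(69): size=5
10. dequeue(): size=4
11. dequeue(): size=3
12. enqueue(76): size=4

Answer: -1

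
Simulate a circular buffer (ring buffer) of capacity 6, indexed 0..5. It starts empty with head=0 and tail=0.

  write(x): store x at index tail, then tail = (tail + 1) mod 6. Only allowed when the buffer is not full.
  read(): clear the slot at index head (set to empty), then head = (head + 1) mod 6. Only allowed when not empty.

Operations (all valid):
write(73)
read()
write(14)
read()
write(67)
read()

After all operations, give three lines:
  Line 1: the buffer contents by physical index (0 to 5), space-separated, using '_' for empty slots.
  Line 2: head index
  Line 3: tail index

write(73): buf=[73 _ _ _ _ _], head=0, tail=1, size=1
read(): buf=[_ _ _ _ _ _], head=1, tail=1, size=0
write(14): buf=[_ 14 _ _ _ _], head=1, tail=2, size=1
read(): buf=[_ _ _ _ _ _], head=2, tail=2, size=0
write(67): buf=[_ _ 67 _ _ _], head=2, tail=3, size=1
read(): buf=[_ _ _ _ _ _], head=3, tail=3, size=0

Answer: _ _ _ _ _ _
3
3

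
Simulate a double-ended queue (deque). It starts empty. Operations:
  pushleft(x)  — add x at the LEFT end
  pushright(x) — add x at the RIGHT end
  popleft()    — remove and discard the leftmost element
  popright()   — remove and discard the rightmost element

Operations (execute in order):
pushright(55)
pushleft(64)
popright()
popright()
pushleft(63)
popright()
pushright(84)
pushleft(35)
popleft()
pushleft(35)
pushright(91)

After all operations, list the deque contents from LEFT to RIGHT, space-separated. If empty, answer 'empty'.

Answer: 35 84 91

Derivation:
pushright(55): [55]
pushleft(64): [64, 55]
popright(): [64]
popright(): []
pushleft(63): [63]
popright(): []
pushright(84): [84]
pushleft(35): [35, 84]
popleft(): [84]
pushleft(35): [35, 84]
pushright(91): [35, 84, 91]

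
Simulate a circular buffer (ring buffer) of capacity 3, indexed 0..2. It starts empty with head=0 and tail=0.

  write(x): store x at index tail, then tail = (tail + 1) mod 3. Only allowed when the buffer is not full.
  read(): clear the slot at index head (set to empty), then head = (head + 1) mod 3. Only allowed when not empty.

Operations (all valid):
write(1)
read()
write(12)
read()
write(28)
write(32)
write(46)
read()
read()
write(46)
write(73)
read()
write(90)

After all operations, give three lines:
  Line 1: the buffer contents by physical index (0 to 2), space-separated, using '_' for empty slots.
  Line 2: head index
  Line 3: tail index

write(1): buf=[1 _ _], head=0, tail=1, size=1
read(): buf=[_ _ _], head=1, tail=1, size=0
write(12): buf=[_ 12 _], head=1, tail=2, size=1
read(): buf=[_ _ _], head=2, tail=2, size=0
write(28): buf=[_ _ 28], head=2, tail=0, size=1
write(32): buf=[32 _ 28], head=2, tail=1, size=2
write(46): buf=[32 46 28], head=2, tail=2, size=3
read(): buf=[32 46 _], head=0, tail=2, size=2
read(): buf=[_ 46 _], head=1, tail=2, size=1
write(46): buf=[_ 46 46], head=1, tail=0, size=2
write(73): buf=[73 46 46], head=1, tail=1, size=3
read(): buf=[73 _ 46], head=2, tail=1, size=2
write(90): buf=[73 90 46], head=2, tail=2, size=3

Answer: 73 90 46
2
2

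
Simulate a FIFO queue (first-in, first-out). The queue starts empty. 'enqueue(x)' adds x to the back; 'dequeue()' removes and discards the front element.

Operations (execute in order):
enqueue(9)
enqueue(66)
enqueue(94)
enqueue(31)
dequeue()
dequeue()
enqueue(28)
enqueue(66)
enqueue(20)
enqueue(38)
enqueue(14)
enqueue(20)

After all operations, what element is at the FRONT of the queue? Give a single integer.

enqueue(9): queue = [9]
enqueue(66): queue = [9, 66]
enqueue(94): queue = [9, 66, 94]
enqueue(31): queue = [9, 66, 94, 31]
dequeue(): queue = [66, 94, 31]
dequeue(): queue = [94, 31]
enqueue(28): queue = [94, 31, 28]
enqueue(66): queue = [94, 31, 28, 66]
enqueue(20): queue = [94, 31, 28, 66, 20]
enqueue(38): queue = [94, 31, 28, 66, 20, 38]
enqueue(14): queue = [94, 31, 28, 66, 20, 38, 14]
enqueue(20): queue = [94, 31, 28, 66, 20, 38, 14, 20]

Answer: 94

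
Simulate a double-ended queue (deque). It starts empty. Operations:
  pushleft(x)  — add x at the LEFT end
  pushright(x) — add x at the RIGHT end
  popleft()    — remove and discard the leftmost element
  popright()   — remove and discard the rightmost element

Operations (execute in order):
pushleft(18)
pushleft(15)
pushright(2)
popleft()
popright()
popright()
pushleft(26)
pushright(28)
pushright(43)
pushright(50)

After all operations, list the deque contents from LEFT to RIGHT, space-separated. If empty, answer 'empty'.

Answer: 26 28 43 50

Derivation:
pushleft(18): [18]
pushleft(15): [15, 18]
pushright(2): [15, 18, 2]
popleft(): [18, 2]
popright(): [18]
popright(): []
pushleft(26): [26]
pushright(28): [26, 28]
pushright(43): [26, 28, 43]
pushright(50): [26, 28, 43, 50]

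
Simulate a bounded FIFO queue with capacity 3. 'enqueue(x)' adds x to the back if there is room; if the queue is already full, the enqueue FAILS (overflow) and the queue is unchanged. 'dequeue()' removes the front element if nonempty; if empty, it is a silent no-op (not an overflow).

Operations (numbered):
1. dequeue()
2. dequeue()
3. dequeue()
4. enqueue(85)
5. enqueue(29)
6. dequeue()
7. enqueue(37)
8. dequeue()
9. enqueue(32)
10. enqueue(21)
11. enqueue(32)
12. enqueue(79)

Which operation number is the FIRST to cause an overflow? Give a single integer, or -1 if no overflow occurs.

1. dequeue(): empty, no-op, size=0
2. dequeue(): empty, no-op, size=0
3. dequeue(): empty, no-op, size=0
4. enqueue(85): size=1
5. enqueue(29): size=2
6. dequeue(): size=1
7. enqueue(37): size=2
8. dequeue(): size=1
9. enqueue(32): size=2
10. enqueue(21): size=3
11. enqueue(32): size=3=cap → OVERFLOW (fail)
12. enqueue(79): size=3=cap → OVERFLOW (fail)

Answer: 11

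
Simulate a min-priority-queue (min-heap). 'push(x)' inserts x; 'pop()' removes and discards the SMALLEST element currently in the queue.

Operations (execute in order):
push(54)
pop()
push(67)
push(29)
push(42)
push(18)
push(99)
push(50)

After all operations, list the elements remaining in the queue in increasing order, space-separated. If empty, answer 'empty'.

push(54): heap contents = [54]
pop() → 54: heap contents = []
push(67): heap contents = [67]
push(29): heap contents = [29, 67]
push(42): heap contents = [29, 42, 67]
push(18): heap contents = [18, 29, 42, 67]
push(99): heap contents = [18, 29, 42, 67, 99]
push(50): heap contents = [18, 29, 42, 50, 67, 99]

Answer: 18 29 42 50 67 99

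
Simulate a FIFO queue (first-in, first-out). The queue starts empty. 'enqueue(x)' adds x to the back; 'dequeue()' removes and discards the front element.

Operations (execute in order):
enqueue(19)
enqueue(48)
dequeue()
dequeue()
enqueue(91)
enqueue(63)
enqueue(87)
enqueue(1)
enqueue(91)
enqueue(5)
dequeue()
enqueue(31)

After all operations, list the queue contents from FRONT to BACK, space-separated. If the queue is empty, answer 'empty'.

enqueue(19): [19]
enqueue(48): [19, 48]
dequeue(): [48]
dequeue(): []
enqueue(91): [91]
enqueue(63): [91, 63]
enqueue(87): [91, 63, 87]
enqueue(1): [91, 63, 87, 1]
enqueue(91): [91, 63, 87, 1, 91]
enqueue(5): [91, 63, 87, 1, 91, 5]
dequeue(): [63, 87, 1, 91, 5]
enqueue(31): [63, 87, 1, 91, 5, 31]

Answer: 63 87 1 91 5 31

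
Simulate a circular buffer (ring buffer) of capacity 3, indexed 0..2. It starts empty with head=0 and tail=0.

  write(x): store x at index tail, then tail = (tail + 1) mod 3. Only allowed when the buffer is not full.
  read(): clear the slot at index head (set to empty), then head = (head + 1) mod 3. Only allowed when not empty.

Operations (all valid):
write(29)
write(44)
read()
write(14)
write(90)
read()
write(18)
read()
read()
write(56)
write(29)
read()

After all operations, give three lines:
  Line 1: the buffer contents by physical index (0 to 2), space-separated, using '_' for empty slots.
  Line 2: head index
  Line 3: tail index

write(29): buf=[29 _ _], head=0, tail=1, size=1
write(44): buf=[29 44 _], head=0, tail=2, size=2
read(): buf=[_ 44 _], head=1, tail=2, size=1
write(14): buf=[_ 44 14], head=1, tail=0, size=2
write(90): buf=[90 44 14], head=1, tail=1, size=3
read(): buf=[90 _ 14], head=2, tail=1, size=2
write(18): buf=[90 18 14], head=2, tail=2, size=3
read(): buf=[90 18 _], head=0, tail=2, size=2
read(): buf=[_ 18 _], head=1, tail=2, size=1
write(56): buf=[_ 18 56], head=1, tail=0, size=2
write(29): buf=[29 18 56], head=1, tail=1, size=3
read(): buf=[29 _ 56], head=2, tail=1, size=2

Answer: 29 _ 56
2
1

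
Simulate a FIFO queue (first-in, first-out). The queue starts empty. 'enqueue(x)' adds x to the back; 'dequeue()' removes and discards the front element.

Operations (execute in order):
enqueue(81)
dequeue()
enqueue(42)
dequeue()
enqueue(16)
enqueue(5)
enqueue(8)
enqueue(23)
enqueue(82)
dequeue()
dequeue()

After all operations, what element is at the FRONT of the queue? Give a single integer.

enqueue(81): queue = [81]
dequeue(): queue = []
enqueue(42): queue = [42]
dequeue(): queue = []
enqueue(16): queue = [16]
enqueue(5): queue = [16, 5]
enqueue(8): queue = [16, 5, 8]
enqueue(23): queue = [16, 5, 8, 23]
enqueue(82): queue = [16, 5, 8, 23, 82]
dequeue(): queue = [5, 8, 23, 82]
dequeue(): queue = [8, 23, 82]

Answer: 8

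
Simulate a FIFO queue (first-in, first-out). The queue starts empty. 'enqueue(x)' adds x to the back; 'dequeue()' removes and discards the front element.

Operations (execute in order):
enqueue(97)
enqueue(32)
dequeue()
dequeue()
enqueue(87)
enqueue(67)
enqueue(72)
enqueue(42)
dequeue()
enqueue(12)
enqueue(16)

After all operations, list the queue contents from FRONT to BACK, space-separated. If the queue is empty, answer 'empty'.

Answer: 67 72 42 12 16

Derivation:
enqueue(97): [97]
enqueue(32): [97, 32]
dequeue(): [32]
dequeue(): []
enqueue(87): [87]
enqueue(67): [87, 67]
enqueue(72): [87, 67, 72]
enqueue(42): [87, 67, 72, 42]
dequeue(): [67, 72, 42]
enqueue(12): [67, 72, 42, 12]
enqueue(16): [67, 72, 42, 12, 16]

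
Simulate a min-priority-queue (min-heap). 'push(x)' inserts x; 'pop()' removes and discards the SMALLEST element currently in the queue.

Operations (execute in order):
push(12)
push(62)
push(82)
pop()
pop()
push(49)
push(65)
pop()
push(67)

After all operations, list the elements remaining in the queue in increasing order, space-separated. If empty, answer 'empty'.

push(12): heap contents = [12]
push(62): heap contents = [12, 62]
push(82): heap contents = [12, 62, 82]
pop() → 12: heap contents = [62, 82]
pop() → 62: heap contents = [82]
push(49): heap contents = [49, 82]
push(65): heap contents = [49, 65, 82]
pop() → 49: heap contents = [65, 82]
push(67): heap contents = [65, 67, 82]

Answer: 65 67 82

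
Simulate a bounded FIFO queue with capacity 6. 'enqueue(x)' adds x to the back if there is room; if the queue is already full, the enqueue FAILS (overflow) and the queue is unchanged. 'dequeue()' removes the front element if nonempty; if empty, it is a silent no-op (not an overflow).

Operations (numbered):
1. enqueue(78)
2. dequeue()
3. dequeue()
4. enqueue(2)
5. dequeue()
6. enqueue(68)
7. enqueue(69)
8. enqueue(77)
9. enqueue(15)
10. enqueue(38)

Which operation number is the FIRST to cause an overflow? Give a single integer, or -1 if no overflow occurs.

1. enqueue(78): size=1
2. dequeue(): size=0
3. dequeue(): empty, no-op, size=0
4. enqueue(2): size=1
5. dequeue(): size=0
6. enqueue(68): size=1
7. enqueue(69): size=2
8. enqueue(77): size=3
9. enqueue(15): size=4
10. enqueue(38): size=5

Answer: -1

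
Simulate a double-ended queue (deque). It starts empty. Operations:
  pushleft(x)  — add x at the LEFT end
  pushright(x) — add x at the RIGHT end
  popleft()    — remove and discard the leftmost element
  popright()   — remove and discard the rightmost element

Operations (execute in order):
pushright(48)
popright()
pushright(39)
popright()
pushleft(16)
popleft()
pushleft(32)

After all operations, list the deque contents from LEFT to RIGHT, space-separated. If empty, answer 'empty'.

Answer: 32

Derivation:
pushright(48): [48]
popright(): []
pushright(39): [39]
popright(): []
pushleft(16): [16]
popleft(): []
pushleft(32): [32]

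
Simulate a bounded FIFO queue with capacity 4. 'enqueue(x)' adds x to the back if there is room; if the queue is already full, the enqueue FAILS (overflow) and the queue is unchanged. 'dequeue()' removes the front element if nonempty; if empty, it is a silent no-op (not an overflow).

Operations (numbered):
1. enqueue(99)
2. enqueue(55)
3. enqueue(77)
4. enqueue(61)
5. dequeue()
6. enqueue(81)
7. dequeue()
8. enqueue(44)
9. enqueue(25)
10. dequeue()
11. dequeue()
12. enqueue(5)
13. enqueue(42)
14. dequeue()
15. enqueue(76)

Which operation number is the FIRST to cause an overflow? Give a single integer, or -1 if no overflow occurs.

Answer: 9

Derivation:
1. enqueue(99): size=1
2. enqueue(55): size=2
3. enqueue(77): size=3
4. enqueue(61): size=4
5. dequeue(): size=3
6. enqueue(81): size=4
7. dequeue(): size=3
8. enqueue(44): size=4
9. enqueue(25): size=4=cap → OVERFLOW (fail)
10. dequeue(): size=3
11. dequeue(): size=2
12. enqueue(5): size=3
13. enqueue(42): size=4
14. dequeue(): size=3
15. enqueue(76): size=4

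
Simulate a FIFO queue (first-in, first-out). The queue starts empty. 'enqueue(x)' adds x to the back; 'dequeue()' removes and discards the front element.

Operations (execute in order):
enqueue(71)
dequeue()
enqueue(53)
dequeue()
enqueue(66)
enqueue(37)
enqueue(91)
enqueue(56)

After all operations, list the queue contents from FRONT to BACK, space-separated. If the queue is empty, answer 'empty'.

enqueue(71): [71]
dequeue(): []
enqueue(53): [53]
dequeue(): []
enqueue(66): [66]
enqueue(37): [66, 37]
enqueue(91): [66, 37, 91]
enqueue(56): [66, 37, 91, 56]

Answer: 66 37 91 56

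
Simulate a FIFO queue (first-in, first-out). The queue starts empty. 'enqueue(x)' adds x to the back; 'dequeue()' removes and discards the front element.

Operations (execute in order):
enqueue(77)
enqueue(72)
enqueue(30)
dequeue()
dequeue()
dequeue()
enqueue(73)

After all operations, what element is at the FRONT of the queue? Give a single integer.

Answer: 73

Derivation:
enqueue(77): queue = [77]
enqueue(72): queue = [77, 72]
enqueue(30): queue = [77, 72, 30]
dequeue(): queue = [72, 30]
dequeue(): queue = [30]
dequeue(): queue = []
enqueue(73): queue = [73]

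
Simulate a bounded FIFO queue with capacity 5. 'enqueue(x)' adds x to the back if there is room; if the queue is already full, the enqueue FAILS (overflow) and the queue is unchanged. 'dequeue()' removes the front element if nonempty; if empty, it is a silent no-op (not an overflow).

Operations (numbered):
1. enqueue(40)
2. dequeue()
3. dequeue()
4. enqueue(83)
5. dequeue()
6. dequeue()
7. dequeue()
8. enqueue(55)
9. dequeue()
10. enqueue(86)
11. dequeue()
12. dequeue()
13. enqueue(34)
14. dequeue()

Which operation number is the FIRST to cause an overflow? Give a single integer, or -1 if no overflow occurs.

Answer: -1

Derivation:
1. enqueue(40): size=1
2. dequeue(): size=0
3. dequeue(): empty, no-op, size=0
4. enqueue(83): size=1
5. dequeue(): size=0
6. dequeue(): empty, no-op, size=0
7. dequeue(): empty, no-op, size=0
8. enqueue(55): size=1
9. dequeue(): size=0
10. enqueue(86): size=1
11. dequeue(): size=0
12. dequeue(): empty, no-op, size=0
13. enqueue(34): size=1
14. dequeue(): size=0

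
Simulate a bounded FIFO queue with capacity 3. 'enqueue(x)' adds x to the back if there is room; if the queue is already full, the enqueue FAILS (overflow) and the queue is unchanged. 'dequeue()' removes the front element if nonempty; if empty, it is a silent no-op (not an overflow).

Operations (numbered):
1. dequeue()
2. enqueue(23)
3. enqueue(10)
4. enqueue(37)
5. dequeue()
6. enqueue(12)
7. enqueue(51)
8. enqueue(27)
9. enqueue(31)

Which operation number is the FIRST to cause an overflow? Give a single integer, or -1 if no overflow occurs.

Answer: 7

Derivation:
1. dequeue(): empty, no-op, size=0
2. enqueue(23): size=1
3. enqueue(10): size=2
4. enqueue(37): size=3
5. dequeue(): size=2
6. enqueue(12): size=3
7. enqueue(51): size=3=cap → OVERFLOW (fail)
8. enqueue(27): size=3=cap → OVERFLOW (fail)
9. enqueue(31): size=3=cap → OVERFLOW (fail)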